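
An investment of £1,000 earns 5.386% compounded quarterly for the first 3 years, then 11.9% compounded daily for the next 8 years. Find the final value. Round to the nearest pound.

Phase 1: 1,000·(1 + 0.013465)^12 ≈ 1,174.0999.
Phase 2: 1,174.0999·(1 + 0.119/365)^2920 ≈ 3,041.4874.

£3,041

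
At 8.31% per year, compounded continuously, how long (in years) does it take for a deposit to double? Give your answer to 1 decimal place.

e^(0.0831t) = 2, so 0.0831t = ln 2 ≈ 0.69315.
t ≈ 0.69315/0.0831 ≈ 8.3411.

8.3 years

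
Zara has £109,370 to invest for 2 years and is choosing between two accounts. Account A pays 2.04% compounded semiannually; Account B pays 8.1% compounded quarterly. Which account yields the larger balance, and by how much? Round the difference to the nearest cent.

A: (1 + 0.0102)^4 ≈ 1.04142849566, so 109,370 × 1.04142849566 ≈ 113,901.0346.
B: (1 + 0.02025)^8 ≈ 1.17395872409, so 109,370 × 1.17395872409 ≈ 128,395.8657.
Difference ≈ 14,494.8311 in favor of B.

Account B, by £14,494.83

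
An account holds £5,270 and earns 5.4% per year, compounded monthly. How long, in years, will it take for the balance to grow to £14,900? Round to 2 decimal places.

19.29 years

(1 + 0.0045)^(12t) = 14,900/5,270 = 2.8273.
12t·ln(1 + 0.0045) = ln(2.8273); 12t = 1.0393/0.00448991 ≈ 231.4817.
t ≈ 19.2901 years.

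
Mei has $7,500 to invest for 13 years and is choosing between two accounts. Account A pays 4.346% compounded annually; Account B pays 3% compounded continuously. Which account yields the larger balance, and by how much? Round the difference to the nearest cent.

A: (1 + 0.04346)^13 ≈ 1.7385431379, so 7,500 × 1.7385431379 ≈ 13,039.0735.
B: e^(0.03·13) = e^0.39 ≈ 1.4769807939, so 7,500 × 1.4769807939 ≈ 11,077.3560.
Difference ≈ 1,961.7176 in favor of A.

Account A, by $1,961.72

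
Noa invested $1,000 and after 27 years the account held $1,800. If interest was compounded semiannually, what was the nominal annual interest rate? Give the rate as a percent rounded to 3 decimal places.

2.189%

(1 + r/2)^54 = 1,800/1,000 = 1.8.
1 + r/2 = 1.8^(1/54) ≈ 1.010944, so r/2 ≈ 0.0109444.
r ≈ 2·0.0109444 = 2.18888%.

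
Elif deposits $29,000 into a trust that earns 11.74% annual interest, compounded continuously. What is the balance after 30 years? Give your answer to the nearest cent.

A = P·e^(rt) = 29,000·e^(0.1174·30) = 29,000·e^3.522.
e^3.522 ≈ 33.8520649347, so A ≈ 981,709.8831.

$981,709.88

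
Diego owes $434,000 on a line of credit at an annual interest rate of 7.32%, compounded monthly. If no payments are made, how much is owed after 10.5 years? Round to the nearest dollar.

$933,844

Growth factor = (1 + 0.0061)^126 ≈ 2.15171513172.
A ≈ 434,000 × 2.15171513172 ≈ 933,844.3672.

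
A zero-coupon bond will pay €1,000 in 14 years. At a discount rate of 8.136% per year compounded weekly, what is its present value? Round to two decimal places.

€320.41

Growth factor = (1 + 0.08136/52)^728 ≈ 3.12098872.
P = 1,000/3.12098872 ≈ 320.4113.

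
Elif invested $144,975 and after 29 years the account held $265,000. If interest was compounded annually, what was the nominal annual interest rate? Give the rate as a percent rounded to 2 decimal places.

2.10%

The 29-period growth factor is 265,000/144,975 = 1.8279.
r = 1.8279^(1/29) − 1 ≈ 0.0210167, i.e. 2.10167%.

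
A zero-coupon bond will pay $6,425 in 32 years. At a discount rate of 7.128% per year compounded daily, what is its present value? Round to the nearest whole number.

$657

Growth factor = (1 + 0.07128/365)^11680 ≈ 9.783891486.
P = 6,425/9.783891486 ≈ 656.6917.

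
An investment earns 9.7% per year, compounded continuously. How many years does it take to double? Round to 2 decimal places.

e^(0.097t) = 2, so 0.097t = ln 2 ≈ 0.69315.
t ≈ 0.69315/0.097 ≈ 7.1458.

7.15 years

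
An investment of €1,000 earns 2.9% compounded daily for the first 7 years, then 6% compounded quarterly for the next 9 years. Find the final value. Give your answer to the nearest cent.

€2,093.80

Phase 1: 1,000·(1 + 0.029/365)^2555 ≈ 1,225.0626.
Phase 2: 1,225.0626·(1 + 0.015)^36 ≈ 2,093.8029.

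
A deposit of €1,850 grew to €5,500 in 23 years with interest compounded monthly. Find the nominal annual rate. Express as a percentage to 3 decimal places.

4.747%

The 276-period growth factor is 5,500/1,850 = 2.97297.
r/12 = 2.97297^(1/276) − 1 ≈ 0.00395549, so r ≈ 12·0.00395549 = 4.74659%.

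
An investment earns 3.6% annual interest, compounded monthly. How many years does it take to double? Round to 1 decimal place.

(1 + 0.003)^(12t) = 2.
12t = ln 2 / ln(1 + 0.003) ≈ 0.69315/0.00299551 ≈ 231.3955.
t ≈ 19.2830.

19.3 years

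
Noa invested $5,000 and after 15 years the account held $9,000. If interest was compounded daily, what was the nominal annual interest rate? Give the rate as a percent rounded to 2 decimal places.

The 5475-period growth factor is 9,000/5,000 = 1.8.
r/365 = 1.8^(1/5475) − 1 ≈ 0.000107364, so r ≈ 365·0.000107364 = 3.91879%.

3.92%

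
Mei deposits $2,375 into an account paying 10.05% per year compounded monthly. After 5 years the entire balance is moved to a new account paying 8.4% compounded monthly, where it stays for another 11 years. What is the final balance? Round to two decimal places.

After 5 years at 10.05%: 2,375 × 1.64939319 ≈ 3,917.3088.
Then 11 years at 8.4%: 3,917.3088 × 2.511250944 ≈ 9,837.3455.

$9,837.35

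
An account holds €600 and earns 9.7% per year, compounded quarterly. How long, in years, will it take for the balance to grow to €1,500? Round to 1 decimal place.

We need (1 + 0.02425)^(4t) = 2.5, so 4t = ln 2.5 / ln 1.02425 ≈ 38.2415.
t ≈ 38.2415/4 = 9.5604 years.

9.6 years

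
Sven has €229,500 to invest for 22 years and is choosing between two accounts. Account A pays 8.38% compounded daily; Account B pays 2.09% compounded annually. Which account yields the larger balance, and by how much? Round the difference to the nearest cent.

Account A, by €1,088,206.40

Account A growth factor: (1 + 0.0838/365)^8030 ≈ 6.31790962058; balance ≈ 1,449,960.2579.
Account B growth factor: (1 + 0.0209)^22 ≈ 1.57626954238; balance ≈ 361,753.8600.
Account A is larger by 1,088,206.3979.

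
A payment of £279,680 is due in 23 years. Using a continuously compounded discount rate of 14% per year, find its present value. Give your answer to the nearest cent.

P = A·e^(−rt) = 279,680·e^(−3.22).
e^(−3.22) ≈ 0.0399550582607, so P ≈ 11,174.6307.

£11,174.63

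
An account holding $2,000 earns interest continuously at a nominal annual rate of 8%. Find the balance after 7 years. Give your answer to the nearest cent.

$3,501.35

A = P·e^(rt) = 2,000·e^(0.08·7) = 2,000·e^0.56.
e^0.56 ≈ 1.7506725, so A ≈ 3,501.3450.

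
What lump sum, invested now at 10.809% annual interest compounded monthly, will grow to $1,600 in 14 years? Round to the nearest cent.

$354.70

Growth factor = (1 + 0.0090075)^168 ≈ 4.510848652.
P = 1,600/4.510848652 ≈ 354.7004.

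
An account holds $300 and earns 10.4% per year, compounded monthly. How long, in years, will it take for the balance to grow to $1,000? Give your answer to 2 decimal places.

11.63 years

(1 + 0.00866667)^(12t) = 1,000/300 = 3.3333.
12t·ln(1 + 0.00866667) = ln(3.3333); 12t = 1.204/0.00862933 ≈ 139.5211.
t ≈ 11.6268 years.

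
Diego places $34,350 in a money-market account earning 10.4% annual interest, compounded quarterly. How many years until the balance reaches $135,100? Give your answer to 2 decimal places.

We need (1 + 0.026)^(4t) = 3.933, so 4t = ln 3.933 / ln 1.026 ≈ 53.3515.
t ≈ 53.3515/4 = 13.3379 years.

13.34 years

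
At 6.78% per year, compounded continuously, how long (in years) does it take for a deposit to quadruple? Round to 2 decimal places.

20.45 years

e^(0.0678t) = 4, so 0.0678t = ln 4 ≈ 1.3863.
t ≈ 1.3863/0.0678 ≈ 20.4468.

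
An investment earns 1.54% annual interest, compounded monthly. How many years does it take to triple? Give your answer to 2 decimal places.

71.38 years

(1 + 0.00128333)^(12t) = 3.
12t = ln 3 / ln(1 + 0.00128333) ≈ 1.0986/0.00128251 ≈ 856.6107.
t ≈ 71.3842.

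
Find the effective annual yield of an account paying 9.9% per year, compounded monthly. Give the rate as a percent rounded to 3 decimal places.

10.362%

One year is 12 periods at 0.00825 each: (1 + 0.00825)^12 ≈ 1.103618.
EAR = 1.103618 − 1 ≈ 10.36180%.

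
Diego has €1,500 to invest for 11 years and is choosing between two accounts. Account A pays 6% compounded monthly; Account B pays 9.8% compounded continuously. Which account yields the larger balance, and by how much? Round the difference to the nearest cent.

Account B, by €1,510.77

Account A growth factor: (1 + 0.005)^132 ≈ 1.931613144; balance ≈ 2,897.4197.
Account B growth factor: e^(0.098·11) = e^1.078 ≈ 2.938796077; balance ≈ 4,408.1941.
Account B is larger by 1,510.7744.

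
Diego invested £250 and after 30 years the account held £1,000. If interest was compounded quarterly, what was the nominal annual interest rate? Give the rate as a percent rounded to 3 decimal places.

4.648%

(1 + r/4)^120 = 1,000/250 = 4.
1 + r/4 = 4^(1/120) ≈ 1.011619, so r/4 ≈ 0.0116194.
r ≈ 4·0.0116194 = 4.64778%.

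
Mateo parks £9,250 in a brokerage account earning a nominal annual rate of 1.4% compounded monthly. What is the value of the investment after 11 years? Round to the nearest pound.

£10,789

Growth factor = (1 + 0.014/12)^132 ≈ 1.1663861831.
A ≈ 9,250 × 1.1663861831 ≈ 10,789.0722.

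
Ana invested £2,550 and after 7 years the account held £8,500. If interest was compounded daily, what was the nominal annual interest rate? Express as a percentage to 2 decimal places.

17.20%

The 2555-period growth factor is 8,500/2,550 = 3.33333.
r/365 = 3.33333^(1/2555) − 1 ≈ 0.000471333, so r ≈ 365·0.000471333 = 17.20366%.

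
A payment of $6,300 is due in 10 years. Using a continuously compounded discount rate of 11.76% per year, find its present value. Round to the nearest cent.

$1,943.61

P = A·e^(−rt) = 6,300·e^(−1.176).
e^(−1.176) ≈ 0.3085103151, so P ≈ 1,943.6150.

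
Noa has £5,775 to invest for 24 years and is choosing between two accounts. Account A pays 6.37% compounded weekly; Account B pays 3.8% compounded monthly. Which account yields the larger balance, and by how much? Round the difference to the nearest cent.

A: (1 + 0.001225)^1248 ≈ 4.6083246479, so 5,775 × 4.6083246479 ≈ 26,613.0748.
B: (1 + 0.038/12)^288 ≈ 2.4857117604, so 5,775 × 2.4857117604 ≈ 14,354.9854.
Difference ≈ 12,258.0894 in favor of A.

Account A, by £12,258.09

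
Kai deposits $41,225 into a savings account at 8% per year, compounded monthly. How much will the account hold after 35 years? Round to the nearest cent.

Growth factor = (1 + 0.08/12)^420 ≈ 16.2925498978.
A ≈ 41,225 × 16.2925498978 ≈ 671,660.3695.

$671,660.37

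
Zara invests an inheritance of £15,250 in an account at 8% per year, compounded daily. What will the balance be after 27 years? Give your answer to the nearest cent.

Growth factor = (1 + 0.08/365)^9855 ≈ 8.66908563599.
A ≈ 15,250 × 8.66908563599 ≈ 132,203.5559.

£132,203.56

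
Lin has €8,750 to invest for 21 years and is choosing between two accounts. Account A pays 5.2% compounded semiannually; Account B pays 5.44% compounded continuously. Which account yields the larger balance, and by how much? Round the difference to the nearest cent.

Account B, by €1,709.33

A: (1 + 0.026)^42 ≈ 2.9389293943, so 8,750 × 2.9389293943 ≈ 25,715.6322.
B: e^(0.0544·21) = e^1.1424 ≈ 3.1342816216, so 8,750 × 3.1342816216 ≈ 27,424.9642.
Difference ≈ 1,709.3320 in favor of B.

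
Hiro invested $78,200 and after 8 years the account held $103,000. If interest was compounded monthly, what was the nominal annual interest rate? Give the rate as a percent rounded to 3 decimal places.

The 96-period growth factor is 103,000/78,200 = 1.31714.
r/12 = 1.31714^(1/96) − 1 ≈ 0.00287349, so r ≈ 12·0.00287349 = 3.44819%.

3.448%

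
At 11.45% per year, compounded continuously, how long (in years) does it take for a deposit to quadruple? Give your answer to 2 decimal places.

e^(0.1145t) = 4, so 0.1145t = ln 4 ≈ 1.3863.
t ≈ 1.3863/0.1145 ≈ 12.1074.

12.11 years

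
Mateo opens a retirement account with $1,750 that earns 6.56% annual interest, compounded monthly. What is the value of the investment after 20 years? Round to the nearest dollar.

Periodic rate = 6.56%/12 = 0.00546667; periods = 12·20 = 240.
A = 1,750·(1 + 0.0656/12)^240 ≈ 1,750·3.70034805 ≈ 6,475.6091.

$6,476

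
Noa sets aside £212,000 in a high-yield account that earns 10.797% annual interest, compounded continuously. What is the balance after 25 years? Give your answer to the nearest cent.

£3,152,138.14

A = P·e^(rt) = 212,000·e^(0.10797·25) = 212,000·e^2.69925.
e^2.69925 ≈ 14.86857610996, so A ≈ 3,152,138.1353.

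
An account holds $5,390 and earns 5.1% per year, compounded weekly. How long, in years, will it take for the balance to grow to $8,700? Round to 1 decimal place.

(1 + 0.000980769)^(52t) = 8,700/5,390 = 1.6141.
52t·ln(1 + 0.000980769) = ln(1.6141); 52t = 0.47878/0.000980289 ≈ 488.4048.
t ≈ 9.3924 years.

9.4 years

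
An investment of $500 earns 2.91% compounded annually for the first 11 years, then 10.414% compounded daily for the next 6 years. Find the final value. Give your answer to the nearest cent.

$1,280.35

After 11 years at 2.91%: 500 × 1.370987074 ≈ 685.4935.
Then 6 years at 10.414%: 685.4935 × 1.867780596 ≈ 1,280.3515.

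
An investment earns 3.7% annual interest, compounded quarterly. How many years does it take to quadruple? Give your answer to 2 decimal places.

(1 + 0.00925)^(4t) = 4.
4t = ln 4 / ln(1 + 0.00925) ≈ 1.3863/0.00920748 ≈ 150.5617.
t ≈ 37.6404.

37.64 years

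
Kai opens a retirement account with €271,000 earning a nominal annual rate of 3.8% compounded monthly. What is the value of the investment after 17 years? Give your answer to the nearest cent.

€516,511.80

Periodic rate = 3.8%/12 = 0.00316667; periods = 12·17 = 204.
A = 271,000·(1 + 0.038/12)^204 ≈ 271,000·1.90594761552 ≈ 516,511.8038.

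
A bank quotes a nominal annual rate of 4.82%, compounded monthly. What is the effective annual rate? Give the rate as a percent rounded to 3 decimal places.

4.928%

EAR = (1 + 4.82%/12)^12 − 1 = (1 + 0.00401667)^12 − 1.
(1 + 0.00401667)^12 ≈ 1.049279, so EAR ≈ 4.92792%.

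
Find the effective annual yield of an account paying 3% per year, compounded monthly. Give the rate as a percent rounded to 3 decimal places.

One year is 12 periods at 0.0025 each: (1 + 0.0025)^12 ≈ 1.030416.
EAR = 1.030416 − 1 ≈ 3.04160%.

3.042%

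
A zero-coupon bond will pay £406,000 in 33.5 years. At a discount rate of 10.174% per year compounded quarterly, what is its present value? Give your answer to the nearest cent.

£14,022.83

Growth factor = (1 + 0.025435)^134 ≈ 28.9527825765.
P = 406,000/28.9527825765 ≈ 14,022.8318.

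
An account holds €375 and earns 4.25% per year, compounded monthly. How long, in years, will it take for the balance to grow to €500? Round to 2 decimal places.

(1 + 0.00354167)^(12t) = 500/375 = 1.3333.
12t·ln(1 + 0.00354167) = ln(1.3333); 12t = 0.28768/0.00353541 ≈ 81.3716.
t ≈ 6.7810 years.

6.78 years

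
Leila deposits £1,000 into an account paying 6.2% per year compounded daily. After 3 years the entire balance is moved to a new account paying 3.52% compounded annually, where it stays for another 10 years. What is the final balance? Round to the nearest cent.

Phase 1: 1,000·(1 + 0.062/365)^1095 ≈ 1,204.4032.
Phase 2: 1,204.4032·(1 + 0.0352)^10 ≈ 1,702.2155.

£1,702.22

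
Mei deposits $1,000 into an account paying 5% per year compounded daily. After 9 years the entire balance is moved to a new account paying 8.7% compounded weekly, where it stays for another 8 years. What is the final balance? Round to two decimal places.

Phase 1: 1,000·(1 + 0.05/365)^3285 ≈ 1,568.2639.
Phase 2: 1,568.2639·(1 + 0.087/52)^416 ≈ 3,143.6596.

$3,143.66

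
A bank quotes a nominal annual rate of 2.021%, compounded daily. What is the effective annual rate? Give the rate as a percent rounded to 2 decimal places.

One year is 365 periods at 0.0000553699 each: (1 + 0.0000553699)^365 ≈ 1.020415.
EAR = 1.020415 − 1 ≈ 2.04150%.

2.04%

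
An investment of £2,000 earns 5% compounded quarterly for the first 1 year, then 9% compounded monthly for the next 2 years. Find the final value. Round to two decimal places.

£2,514.73

After 1 years at 5%: 2,000 × 1.050945337 ≈ 2,101.8907.
Then 2 years at 9%: 2,101.8907 × 1.196413529 ≈ 2,514.7304.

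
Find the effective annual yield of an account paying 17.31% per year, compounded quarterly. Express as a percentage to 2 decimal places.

18.47%

One year is 4 periods at 0.043275 each: (1 + 0.043275)^4 ≈ 1.184664.
EAR = 1.184664 − 1 ≈ 18.46640%.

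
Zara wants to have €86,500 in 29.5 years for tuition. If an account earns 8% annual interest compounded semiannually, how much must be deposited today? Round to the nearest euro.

Periodic rate = 8%/2 = 0.04; 59 periods.
P = 86,500/(1 + 0.04)^59 ≈ 86,500/10.115026354 ≈ 8,551.6337.

€8,552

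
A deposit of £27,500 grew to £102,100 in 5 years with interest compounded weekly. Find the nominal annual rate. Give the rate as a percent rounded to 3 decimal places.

26.302%

(1 + r/52)^260 = 102,100/27,500 = 3.71273.
1 + r/52 = 3.71273^(1/260) ≈ 1.005058, so r/52 ≈ 0.00505801.
r ≈ 52·0.00505801 = 26.30163%.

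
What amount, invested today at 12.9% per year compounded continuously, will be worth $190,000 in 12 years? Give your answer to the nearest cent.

$40,407.85

P = A·e^(−rt) = 190,000·e^(−1.548).
e^(−1.548) ≈ 0.212672894553, so P ≈ 40,407.8500.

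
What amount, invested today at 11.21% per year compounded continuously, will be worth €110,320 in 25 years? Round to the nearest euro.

€6,692

P = A·e^(−rt) = 110,320·e^(−2.8025).
e^(−2.8025) ≈ 0.0606582273418, so P ≈ 6,691.8156.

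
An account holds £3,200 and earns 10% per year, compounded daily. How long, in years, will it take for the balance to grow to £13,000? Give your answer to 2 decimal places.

14.02 years

We need (1 + 0.000273973)^(365t) = 4.0625, so 365t = ln 4.0625 / ln 1.000274 ≈ 5117.2656.
t ≈ 5117.2656/365 = 14.0199 years.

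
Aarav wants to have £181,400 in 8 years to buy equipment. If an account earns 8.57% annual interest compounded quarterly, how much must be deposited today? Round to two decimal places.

£92,051.28

Growth factor = (1 + 0.021425)^32 ≈ 1.9706407753.
P = 181,400/1.9706407753 ≈ 92,051.2771.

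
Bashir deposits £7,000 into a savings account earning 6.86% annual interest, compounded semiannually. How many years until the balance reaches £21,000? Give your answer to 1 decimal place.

(1 + 0.0343)^(2t) = 21,000/7,000 = 3.
2t·ln(1 + 0.0343) = ln(3); 2t = 1.0986/0.0337249 ≈ 32.5757.
t ≈ 16.2879 years.

16.3 years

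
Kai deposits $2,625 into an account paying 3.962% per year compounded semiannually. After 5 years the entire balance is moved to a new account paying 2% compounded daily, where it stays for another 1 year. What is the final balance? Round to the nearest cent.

After 5 years at 3.962%: 2,625 × 1.216725647 ≈ 3,193.9048.
Then 1 years at 2%: 3,193.9048 × 1.020200781 ≈ 3,258.4242.

$3,258.42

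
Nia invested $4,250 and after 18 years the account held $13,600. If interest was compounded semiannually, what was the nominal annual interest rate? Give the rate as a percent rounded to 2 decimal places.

The 36-period growth factor is 13,600/4,250 = 3.2.
r/2 = 3.2^(1/36) − 1 ≈ 0.0328374, so r ≈ 2·0.0328374 = 6.56747%.

6.57%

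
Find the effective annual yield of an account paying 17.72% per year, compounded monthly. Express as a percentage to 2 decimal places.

EAR = (1 + 17.72%/12)^12 − 1 = (1 + 0.0147667)^12 − 1.
(1 + 0.0147667)^12 ≈ 1.192324, so EAR ≈ 19.23241%.

19.23%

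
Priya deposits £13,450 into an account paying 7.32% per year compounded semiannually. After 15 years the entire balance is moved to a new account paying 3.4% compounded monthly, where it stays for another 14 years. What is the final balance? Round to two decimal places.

Phase 1: 13,450·(1 + 0.0366)^30 ≈ 39,541.9807.
Phase 2: 39,541.9807·(1 + 0.034/12)^168 ≈ 63,604.8577.

£63,604.86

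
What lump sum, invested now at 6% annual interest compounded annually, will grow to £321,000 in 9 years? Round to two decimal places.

Growth factor = (1 + 0.06)^9 ≈ 1.689478959.
P = 321,000/1.689478959 ≈ 189,999.4068.

£189,999.41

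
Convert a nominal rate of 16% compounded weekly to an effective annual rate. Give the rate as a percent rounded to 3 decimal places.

17.322%

One year is 52 periods at 0.00307692 each: (1 + 0.00307692)^52 ≈ 1.173223.
EAR = 1.173223 − 1 ≈ 17.32226%.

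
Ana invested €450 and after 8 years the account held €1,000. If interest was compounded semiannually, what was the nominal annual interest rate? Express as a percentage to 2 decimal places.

10.23%

(1 + r/2)^16 = 1,000/450 = 2.22222.
1 + r/2 = 2.22222^(1/16) ≈ 1.051173, so r/2 ≈ 0.051173.
r ≈ 2·0.051173 = 10.23461%.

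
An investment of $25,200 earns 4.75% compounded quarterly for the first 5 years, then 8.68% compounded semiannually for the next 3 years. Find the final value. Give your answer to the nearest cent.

$41,175.88

Phase 1: 25,200·(1 + 0.011875)^20 ≈ 31,910.8125.
Phase 2: 31,910.8125·(1 + 0.0434)^6 ≈ 41,175.8769.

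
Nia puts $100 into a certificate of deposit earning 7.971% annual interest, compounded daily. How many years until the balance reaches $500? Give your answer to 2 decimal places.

We need (1 + 0.000218384)^(365t) = 5, so 365t = ln 5 / ln 1.000218 ≈ 7370.5806.
t ≈ 7370.5806/365 = 20.1934 years.

20.19 years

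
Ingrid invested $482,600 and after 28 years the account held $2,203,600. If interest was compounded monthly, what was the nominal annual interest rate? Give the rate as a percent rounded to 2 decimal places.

The 336-period growth factor is 2,203,600/482,600 = 4.5661.
r/12 = 4.5661^(1/336) − 1 ≈ 0.00453005, so r ≈ 12·0.00453005 = 5.43606%.

5.44%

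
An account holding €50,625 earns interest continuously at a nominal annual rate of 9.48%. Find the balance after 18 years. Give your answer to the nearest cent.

A = P·e^(rt) = 50,625·e^(0.0948·18) = 50,625·e^1.7064.
e^1.7064 ≈ 5.50909300102, so A ≈ 278,897.8332.

€278,897.83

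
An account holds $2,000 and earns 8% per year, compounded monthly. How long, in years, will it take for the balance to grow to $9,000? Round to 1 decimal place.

(1 + 0.00666667)^(12t) = 9,000/2,000 = 4.5.
12t·ln(1 + 0.00666667) = ln(4.5); 12t = 1.5041/0.00664454 ≈ 226.3628.
t ≈ 18.8636 years.

18.9 years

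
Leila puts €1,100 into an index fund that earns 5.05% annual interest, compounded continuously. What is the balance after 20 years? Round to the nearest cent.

A = P·e^(rt) = 1,100·e^(0.0505·20) = 1,100·e^1.01.
e^1.01 ≈ 2.745601015, so A ≈ 3,020.1611.

€3,020.16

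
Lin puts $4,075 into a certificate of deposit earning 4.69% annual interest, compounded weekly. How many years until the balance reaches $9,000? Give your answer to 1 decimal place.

16.9 years

(1 + 0.000901923)^(52t) = 9,000/4,075 = 2.2086.
52t·ln(1 + 0.000901923) = ln(2.2086); 52t = 0.79235/0.000901517 ≈ 878.9121.
t ≈ 16.9022 years.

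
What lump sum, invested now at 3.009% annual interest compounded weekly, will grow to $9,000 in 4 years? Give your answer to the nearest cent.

Periodic rate = 3.009%/52 = 0.000578654; 208 periods.
P = 9,000/(1 + 0.03009/52)^208 ≈ 9,000/1.127863562 ≈ 7,979.6886.

$7,979.69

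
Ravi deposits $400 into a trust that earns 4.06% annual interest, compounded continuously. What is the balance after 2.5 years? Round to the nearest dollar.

$443

A = P·e^(rt) = 400·e^(0.0406·2.5) = 400·e^0.1015.
e^0.1015 ≈ 1.10682992, so A ≈ 442.7320.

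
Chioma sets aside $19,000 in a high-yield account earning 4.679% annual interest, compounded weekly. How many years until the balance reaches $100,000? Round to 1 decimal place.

35.5 years

We need (1 + 0.000899808)^(52t) = 5.2632, so 52t = ln 5.2632 / ln 1.0009 ≈ 1846.4815.
t ≈ 1846.4815/52 = 35.5093 years.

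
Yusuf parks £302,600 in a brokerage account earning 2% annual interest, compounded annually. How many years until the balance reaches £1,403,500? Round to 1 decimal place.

77.5 years

We need (1 + 0.02)^t = 4.6381, so t = ln 4.6381 / ln 1.02 ≈ 77.4803.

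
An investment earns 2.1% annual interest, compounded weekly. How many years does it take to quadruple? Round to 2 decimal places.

66.03 years

(1 + 0.000403846)^(52t) = 4.
52t = ln 4 / ln(1 + 0.000403846) ≈ 1.3863/0.000403765 ≈ 3433.4220.
t ≈ 66.0273.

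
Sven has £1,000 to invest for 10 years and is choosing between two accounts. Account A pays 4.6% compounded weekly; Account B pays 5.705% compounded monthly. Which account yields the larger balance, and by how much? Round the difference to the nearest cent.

Account B, by £183.01

A: (1 + 0.046/52)^520 ≈ 1.58375191, so 1,000 × 1.58375191 ≈ 1,583.7519.
B: (1 + 0.05705/12)^120 ≈ 1.766761407, so 1,000 × 1.766761407 ≈ 1,766.7614.
Difference ≈ 183.0095 in favor of B.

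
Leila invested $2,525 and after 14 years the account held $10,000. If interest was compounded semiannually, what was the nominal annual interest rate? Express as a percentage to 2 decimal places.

10.08%

(1 + r/2)^28 = 10,000/2,525 = 3.9604.
1 + r/2 = 3.9604^(1/28) ≈ 1.050383, so r/2 ≈ 0.0503833.
r ≈ 2·0.0503833 = 10.07666%.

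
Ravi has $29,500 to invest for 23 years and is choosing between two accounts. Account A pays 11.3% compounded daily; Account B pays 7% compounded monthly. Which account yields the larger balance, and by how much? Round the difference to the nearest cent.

Account A, by $249,729.52

A: (1 + 0.113/365)^8395 ≈ 13.4448720356, so 29,500 × 13.4448720356 ≈ 396,623.7250.
B: (1 + 0.07/12)^276 ≈ 4.97946446805, so 29,500 × 4.97946446805 ≈ 146,894.2018.
Difference ≈ 249,729.5232 in favor of A.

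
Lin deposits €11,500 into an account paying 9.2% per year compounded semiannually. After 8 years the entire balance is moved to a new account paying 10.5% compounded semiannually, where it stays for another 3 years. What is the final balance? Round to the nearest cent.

€32,102.39

After 8 years at 9.2%: 11,500 × 2.053557901 ≈ 23,615.9159.
Then 3 years at 10.5%: 23,615.9159 × 1.3593541802 ≈ 32,102.3939.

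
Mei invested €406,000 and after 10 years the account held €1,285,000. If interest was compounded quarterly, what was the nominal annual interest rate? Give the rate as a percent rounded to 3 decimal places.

11.689%

The 40-period growth factor is 1,285,000/406,000 = 3.16502.
r/4 = 3.16502^(1/40) − 1 ≈ 0.0292229, so r ≈ 4·0.0292229 = 11.68915%.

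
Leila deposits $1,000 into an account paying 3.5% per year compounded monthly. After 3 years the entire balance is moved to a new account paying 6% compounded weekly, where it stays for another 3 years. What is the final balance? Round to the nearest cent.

Phase 1: 1,000·(1 + 0.035/12)^36 ≈ 1,110.5409.
Phase 2: 1,110.5409·(1 + 0.06/52)^156 ≈ 1,329.4209.

$1,329.42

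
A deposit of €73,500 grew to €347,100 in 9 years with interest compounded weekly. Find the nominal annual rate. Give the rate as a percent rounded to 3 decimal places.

(1 + r/52)^468 = 347,100/73,500 = 4.72245.
1 + r/52 = 4.72245^(1/468) ≈ 1.003322, so r/52 ≈ 0.00332245.
r ≈ 52·0.00332245 = 17.27672%.

17.277%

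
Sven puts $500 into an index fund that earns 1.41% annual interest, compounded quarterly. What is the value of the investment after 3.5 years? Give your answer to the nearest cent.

$525.25

Periodic rate = 1.41%/4 = 0.003525; periods = 4·3.5 = 14.
A = 500·(1 + 0.003525)^14 ≈ 500·1.05049683 ≈ 525.2484.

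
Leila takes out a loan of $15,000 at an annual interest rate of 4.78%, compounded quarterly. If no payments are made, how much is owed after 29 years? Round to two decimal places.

$59,503.38

Growth factor = (1 + 0.01195)^116 ≈ 3.9668917498.
A ≈ 15,000 × 3.9668917498 ≈ 59,503.3762.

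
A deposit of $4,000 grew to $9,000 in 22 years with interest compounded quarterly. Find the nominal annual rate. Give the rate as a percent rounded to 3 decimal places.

(1 + r/4)^88 = 9,000/4,000 = 2.25.
1 + r/4 = 2.25^(1/88) ≈ 1.009258, so r/4 ≈ 0.00925771.
r ≈ 4·0.00925771 = 3.70308%.

3.703%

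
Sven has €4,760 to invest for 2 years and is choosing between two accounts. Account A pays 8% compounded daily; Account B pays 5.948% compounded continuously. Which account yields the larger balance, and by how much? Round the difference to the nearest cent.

Account A, by €224.51

A: (1 + 0.08/365)^730 ≈ 1.173490298, so 4,760 × 1.173490298 ≈ 5,585.8138.
B: e^(0.05948·2) = e^0.11896 ≈ 1.126324864, so 4,760 × 1.126324864 ≈ 5,361.3064.
Difference ≈ 224.5075 in favor of A.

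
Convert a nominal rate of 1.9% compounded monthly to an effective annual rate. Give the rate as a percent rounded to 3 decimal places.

One year is 12 periods at 0.00158333 each: (1 + 0.00158333)^12 ≈ 1.019166.
EAR = 1.019166 − 1 ≈ 1.91663%.

1.917%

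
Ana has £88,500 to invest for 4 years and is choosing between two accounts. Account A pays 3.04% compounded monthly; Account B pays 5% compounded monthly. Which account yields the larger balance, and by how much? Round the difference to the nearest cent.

Account A growth factor: (1 + 0.0304/12)^48 ≈ 1.1291286544; balance ≈ 99,927.8859.
Account B growth factor: (1 + 0.05/12)^48 ≈ 1.22089535503; balance ≈ 108,049.2389.
Account B is larger by 8,121.3530.

Account B, by £8,121.35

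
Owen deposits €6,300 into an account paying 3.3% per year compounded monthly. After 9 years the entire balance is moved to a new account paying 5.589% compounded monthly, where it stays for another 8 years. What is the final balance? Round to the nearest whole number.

€13,240

After 9 years at 3.3%: 6,300 × 1.3452668194 ≈ 8,475.1810.
Then 8 years at 5.589%: 8,475.1810 × 1.5621795461 ≈ 13,239.7543.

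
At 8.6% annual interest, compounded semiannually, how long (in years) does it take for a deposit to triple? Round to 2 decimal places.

13.05 years

(1 + 0.043)^(2t) = 3.
2t = ln 3 / ln(1 + 0.043) ≈ 1.0986/0.0421012 ≈ 26.0946.
t ≈ 13.0473.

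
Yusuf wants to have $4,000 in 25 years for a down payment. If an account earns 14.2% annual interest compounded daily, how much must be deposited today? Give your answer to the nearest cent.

$114.98

Periodic rate = 14.2%/365 = 0.000389041; 9125 periods.
P = 4,000/(1 + 0.142/365)^9125 ≈ 4,000/34.78929175 ≈ 114.9779.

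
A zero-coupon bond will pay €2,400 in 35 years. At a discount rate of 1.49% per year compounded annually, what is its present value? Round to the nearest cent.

€1,430.20

Annual rate = 1.49% = 0.0149; 35 periods.
P = 2,400/(1 + 0.0149)^35 ≈ 2,400/1.678084546 ≈ 1,430.2021.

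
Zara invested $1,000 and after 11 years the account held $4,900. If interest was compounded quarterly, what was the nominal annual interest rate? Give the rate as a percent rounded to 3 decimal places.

14.712%

The 44-period growth factor is 4,900/1,000 = 4.9.
r/4 = 4.9^(1/44) − 1 ≈ 0.0367792, so r ≈ 4·0.0367792 = 14.71168%.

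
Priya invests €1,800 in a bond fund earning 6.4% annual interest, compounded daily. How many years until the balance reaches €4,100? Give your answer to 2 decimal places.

12.86 years

We need (1 + 0.000175342)^(365t) = 2.2778, so 365t = ln 2.2778 / ln 1.000175 ≈ 4695.2258.
t ≈ 4695.2258/365 = 12.8636 years.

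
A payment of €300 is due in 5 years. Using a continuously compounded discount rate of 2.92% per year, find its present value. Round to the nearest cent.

€259.25

P = A·e^(−rt) = 300·e^(−0.146).
e^(−0.146) ≈ 0.864157703, so P ≈ 259.2473.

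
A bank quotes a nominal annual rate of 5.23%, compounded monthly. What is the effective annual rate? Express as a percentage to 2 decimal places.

EAR = (1 + 5.23%/12)^12 − 1 = (1 + 0.00435833)^12 − 1.
(1 + 0.00435833)^12 ≈ 1.053572, so EAR ≈ 5.35721%.

5.36%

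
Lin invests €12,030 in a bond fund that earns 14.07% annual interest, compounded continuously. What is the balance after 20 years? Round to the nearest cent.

€200,618.19

A = P·e^(rt) = 12,030·e^(0.1407·20) = 12,030·e^2.814.
e^2.814 ≈ 16.6764909484, so A ≈ 200,618.1861.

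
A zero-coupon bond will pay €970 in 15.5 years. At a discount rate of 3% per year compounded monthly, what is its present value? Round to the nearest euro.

€610

Periodic rate = 3%/12 = 0.0025; 186 periods.
P = 970/(1 + 0.0025)^186 ≈ 970/1.59109064 ≈ 609.6447.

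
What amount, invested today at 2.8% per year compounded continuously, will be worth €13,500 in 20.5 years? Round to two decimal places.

P = A·e^(−rt) = 13,500·e^(−0.574).
e^(−0.574) ≈ 0.56326785512, so P ≈ 7,604.1160.

€7,604.12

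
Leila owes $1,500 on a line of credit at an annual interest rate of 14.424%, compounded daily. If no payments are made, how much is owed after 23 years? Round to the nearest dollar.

Growth factor = (1 + 0.14424/365)^8395 ≈ 27.573761963.
A ≈ 1,500 × 27.573761963 ≈ 41,360.6429.

$41,361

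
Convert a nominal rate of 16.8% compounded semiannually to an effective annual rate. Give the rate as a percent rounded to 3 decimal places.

17.506%

One year is 2 periods at 0.084 each: (1 + 0.084)^2 ≈ 1.175056.
EAR = 1.175056 − 1 ≈ 17.50560%.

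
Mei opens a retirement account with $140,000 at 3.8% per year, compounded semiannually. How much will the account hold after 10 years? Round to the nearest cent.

Periodic rate = 3.8%/2 = 0.019; periods = 2·10 = 20.
A = 140,000·(1 + 0.019)^20 ≈ 140,000·1.45708094967 ≈ 203,991.3330.

$203,991.33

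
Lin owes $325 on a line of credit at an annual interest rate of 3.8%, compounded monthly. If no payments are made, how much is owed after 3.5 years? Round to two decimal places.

Growth factor = (1 + 0.038/12)^42 ≈ 1.14200999.
A ≈ 325 × 1.14200999 ≈ 371.1532.

$371.15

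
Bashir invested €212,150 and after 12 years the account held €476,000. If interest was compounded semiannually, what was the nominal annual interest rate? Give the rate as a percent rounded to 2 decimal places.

6.85%

The 24-period growth factor is 476,000/212,150 = 2.2437.
r/2 = 2.2437^(1/24) − 1 ≈ 0.0342452, so r ≈ 2·0.0342452 = 6.84903%.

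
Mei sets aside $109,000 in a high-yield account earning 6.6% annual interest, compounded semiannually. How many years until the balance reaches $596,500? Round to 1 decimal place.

26.2 years

We need (1 + 0.033)^(2t) = 5.4725, so 2t = ln 5.4725 / ln 1.033 ≈ 52.3523.
t ≈ 52.3523/2 = 26.1761 years.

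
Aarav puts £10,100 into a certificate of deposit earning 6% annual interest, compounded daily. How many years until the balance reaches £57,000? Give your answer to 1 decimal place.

(1 + 0.000164384)^(365t) = 57,000/10,100 = 5.6436.
365t·ln(1 + 0.000164384) = ln(5.6436); 365t = 1.7305/0.00016437 ≈ 10528.1700.
t ≈ 28.8443 years.

28.8 years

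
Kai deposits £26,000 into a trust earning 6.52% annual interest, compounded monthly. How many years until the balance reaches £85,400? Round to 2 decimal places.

18.29 years

(1 + 0.00543333)^(12t) = 85,400/26,000 = 3.2846.
12t·ln(1 + 0.00543333) = ln(3.2846); 12t = 1.1892/0.00541863 ≈ 219.4744.
t ≈ 18.2895 years.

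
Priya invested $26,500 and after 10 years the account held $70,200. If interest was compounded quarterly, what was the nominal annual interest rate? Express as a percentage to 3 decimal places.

9.862%

(1 + r/4)^40 = 70,200/26,500 = 2.64906.
1 + r/4 = 2.64906^(1/40) ≈ 1.024654, so r/4 ≈ 0.0246541.
r ≈ 4·0.0246541 = 9.86164%.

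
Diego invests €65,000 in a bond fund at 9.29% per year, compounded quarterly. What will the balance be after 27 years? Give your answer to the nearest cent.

€775,883.92

Growth factor = (1 + 0.023225)^108 ≈ 11.9366756338.
A ≈ 65,000 × 11.9366756338 ≈ 775,883.9162.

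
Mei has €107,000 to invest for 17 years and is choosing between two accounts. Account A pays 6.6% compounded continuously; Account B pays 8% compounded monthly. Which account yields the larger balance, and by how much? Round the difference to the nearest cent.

Account A growth factor: e^(0.066·17) = e^1.122 ≈ 3.0709900455; balance ≈ 328,595.9349.
Account B growth factor: (1 + 0.08/12)^204 ≈ 3.87864829208; balance ≈ 415,015.3673.
Account B is larger by 86,419.4324.

Account B, by €86,419.43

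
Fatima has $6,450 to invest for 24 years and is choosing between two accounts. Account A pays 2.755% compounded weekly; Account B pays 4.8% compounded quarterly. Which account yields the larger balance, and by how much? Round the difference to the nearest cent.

Account B, by $7,779.43

Account A growth factor: (1 + 0.02755/52)^1248 ≈ 1.936776334; balance ≈ 12,492.2074.
Account B growth factor: (1 + 0.012)^96 ≈ 3.1428901391; balance ≈ 20,271.6414.
Account B is larger by 7,779.4340.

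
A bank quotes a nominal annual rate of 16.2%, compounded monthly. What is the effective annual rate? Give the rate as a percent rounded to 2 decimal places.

EAR = (1 + 16.2%/12)^12 − 1 = (1 + 0.0135)^12 − 1.
(1 + 0.0135)^12 ≈ 1.174587, so EAR ≈ 17.45866%.

17.46%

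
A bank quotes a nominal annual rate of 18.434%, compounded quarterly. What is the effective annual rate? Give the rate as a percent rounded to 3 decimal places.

One year is 4 periods at 0.046085 each: (1 + 0.046085)^4 ≈ 1.197479.
EAR = 1.197479 − 1 ≈ 19.74790%.

19.748%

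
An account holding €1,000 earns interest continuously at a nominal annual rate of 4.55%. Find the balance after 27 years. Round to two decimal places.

€3,416.10

A = P·e^(rt) = 1,000·e^(0.0455·27) = 1,000·e^1.2285.
e^1.2285 ≈ 3.416101539, so A ≈ 3,416.1015.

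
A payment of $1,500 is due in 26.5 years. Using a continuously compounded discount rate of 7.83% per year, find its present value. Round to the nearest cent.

P = A·e^(−rt) = 1,500·e^(−2.07495).
e^(−2.07495) ≈ 0.1255627055, so P ≈ 188.3441.

$188.34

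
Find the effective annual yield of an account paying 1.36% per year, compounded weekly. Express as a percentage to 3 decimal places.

1.369%

One year is 52 periods at 0.000261538 each: (1 + 0.000261538)^52 ≈ 1.013691.
EAR = 1.013691 − 1 ≈ 1.36911%.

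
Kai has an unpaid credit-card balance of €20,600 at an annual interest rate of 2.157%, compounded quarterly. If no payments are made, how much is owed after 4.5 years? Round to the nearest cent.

€22,693.88

Growth factor = (1 + 0.0053925)^18 ≈ 1.1016446786.
A ≈ 20,600 × 1.1016446786 ≈ 22,693.8804.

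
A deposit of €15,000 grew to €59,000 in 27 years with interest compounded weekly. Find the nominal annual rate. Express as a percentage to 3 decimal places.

5.075%

(1 + r/52)^1404 = 59,000/15,000 = 3.93333.
1 + r/52 = 3.93333^(1/1404) ≈ 1.000976, so r/52 ≈ 0.000975894.
r ≈ 52·0.000975894 = 5.07465%.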